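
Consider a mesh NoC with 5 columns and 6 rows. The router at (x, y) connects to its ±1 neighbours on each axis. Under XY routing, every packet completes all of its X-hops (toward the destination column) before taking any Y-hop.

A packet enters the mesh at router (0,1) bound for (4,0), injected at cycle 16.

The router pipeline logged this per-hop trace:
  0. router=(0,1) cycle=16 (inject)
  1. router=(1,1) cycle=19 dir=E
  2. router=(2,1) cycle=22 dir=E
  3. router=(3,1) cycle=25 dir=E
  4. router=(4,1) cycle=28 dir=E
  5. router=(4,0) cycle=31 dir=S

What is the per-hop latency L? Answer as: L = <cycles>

Between hops 0 and 1 the cycle counter advances 19 − 16 = 3.
That increment is L by definition: L = 3.

L = 3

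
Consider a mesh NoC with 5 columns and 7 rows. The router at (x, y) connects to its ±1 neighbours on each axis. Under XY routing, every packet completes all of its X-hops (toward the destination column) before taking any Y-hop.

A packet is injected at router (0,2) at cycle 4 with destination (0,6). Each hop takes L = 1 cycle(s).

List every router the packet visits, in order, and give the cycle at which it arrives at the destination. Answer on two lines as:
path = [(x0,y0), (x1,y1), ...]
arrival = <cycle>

[0] x=0 y=2 t=4
[1] x=0 y=3 t=5 →N
[2] x=0 y=4 t=6 →N
[3] x=0 y=5 t=7 →N
[4] x=0 y=6 t=8 →N

path = [(0,2), (0,3), (0,4), (0,5), (0,6)]
arrival = 8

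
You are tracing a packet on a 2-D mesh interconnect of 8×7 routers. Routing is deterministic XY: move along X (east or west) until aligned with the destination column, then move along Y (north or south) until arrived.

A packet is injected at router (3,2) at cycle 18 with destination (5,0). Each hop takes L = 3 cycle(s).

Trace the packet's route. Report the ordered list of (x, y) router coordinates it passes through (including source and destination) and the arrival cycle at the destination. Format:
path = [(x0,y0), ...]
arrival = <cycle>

path = [(3,2), (4,2), (5,2), (5,1), (5,0)]
arrival = 30

t=18: at (3,2)
t=21: at (4,2) after E
t=24: at (5,2) after E
t=27: at (5,1) after S
t=30: at (5,0) after S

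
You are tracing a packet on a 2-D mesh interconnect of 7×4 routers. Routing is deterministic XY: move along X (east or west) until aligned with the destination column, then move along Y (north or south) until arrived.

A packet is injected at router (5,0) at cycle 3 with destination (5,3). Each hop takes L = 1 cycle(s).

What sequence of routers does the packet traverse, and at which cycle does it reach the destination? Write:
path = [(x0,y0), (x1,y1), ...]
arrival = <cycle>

path = [(5,0), (5,1), (5,2), (5,3)]
arrival = 6

src (5,0)  cyc=3
N→(5,1)  cyc=4
N→(5,2)  cyc=5
N→(5,3)  cyc=6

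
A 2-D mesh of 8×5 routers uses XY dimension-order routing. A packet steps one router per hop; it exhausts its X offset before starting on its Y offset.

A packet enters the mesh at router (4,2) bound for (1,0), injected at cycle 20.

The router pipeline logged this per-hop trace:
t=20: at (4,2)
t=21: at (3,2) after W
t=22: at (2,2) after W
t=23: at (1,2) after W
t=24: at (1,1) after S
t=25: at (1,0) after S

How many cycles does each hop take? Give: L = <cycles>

L = 1

Δcyc across hop 0→1: 21 − 20 = 1.
One hop costs L cycles, so L = 1.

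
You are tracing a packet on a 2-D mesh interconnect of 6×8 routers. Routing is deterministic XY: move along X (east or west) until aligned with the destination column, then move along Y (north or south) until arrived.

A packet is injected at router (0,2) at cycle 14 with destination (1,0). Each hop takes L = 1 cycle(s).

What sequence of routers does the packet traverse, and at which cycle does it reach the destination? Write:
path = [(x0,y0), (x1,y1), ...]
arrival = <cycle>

path = [(0,2), (1,2), (1,1), (1,0)]
arrival = 17

hop 0: (0,2) @ cyc 14
hop 1: (1,2) @ cyc 15  [E]
hop 2: (1,1) @ cyc 16  [S]
hop 3: (1,0) @ cyc 17  [S]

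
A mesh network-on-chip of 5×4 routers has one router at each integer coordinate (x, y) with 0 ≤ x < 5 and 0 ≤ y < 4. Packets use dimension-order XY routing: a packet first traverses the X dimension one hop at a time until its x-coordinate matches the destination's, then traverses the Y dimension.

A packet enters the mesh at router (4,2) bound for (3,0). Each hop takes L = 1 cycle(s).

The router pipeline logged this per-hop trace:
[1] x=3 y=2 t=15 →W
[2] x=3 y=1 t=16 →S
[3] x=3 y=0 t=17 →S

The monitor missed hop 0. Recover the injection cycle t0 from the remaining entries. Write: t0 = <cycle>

t0 = 14

At hop 1 the cycle is 15; in general cyc_k = t0 + kL.
So t0 = 15 − 1·1 = 14.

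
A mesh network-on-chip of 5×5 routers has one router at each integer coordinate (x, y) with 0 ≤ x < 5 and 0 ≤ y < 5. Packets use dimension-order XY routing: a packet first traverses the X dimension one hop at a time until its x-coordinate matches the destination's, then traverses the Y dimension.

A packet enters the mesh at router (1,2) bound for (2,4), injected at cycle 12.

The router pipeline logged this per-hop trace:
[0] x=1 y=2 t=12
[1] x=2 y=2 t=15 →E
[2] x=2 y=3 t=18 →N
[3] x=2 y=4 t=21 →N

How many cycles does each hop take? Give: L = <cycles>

L = 3

Δcyc across hop 0→1: 15 − 12 = 3.
Per-hop latency L = Δcyc = 3.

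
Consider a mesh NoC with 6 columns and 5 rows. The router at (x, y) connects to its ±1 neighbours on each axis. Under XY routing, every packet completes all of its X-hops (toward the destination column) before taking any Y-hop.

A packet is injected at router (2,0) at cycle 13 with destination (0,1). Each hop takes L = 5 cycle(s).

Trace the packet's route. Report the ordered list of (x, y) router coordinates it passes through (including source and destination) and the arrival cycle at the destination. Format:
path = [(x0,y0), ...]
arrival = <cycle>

#0 — 2,0 | c13
#1 — 1,0 | c18 | W
#2 — 0,0 | c23 | W
#3 — 0,1 | c28 | N

path = [(2,0), (1,0), (0,0), (0,1)]
arrival = 28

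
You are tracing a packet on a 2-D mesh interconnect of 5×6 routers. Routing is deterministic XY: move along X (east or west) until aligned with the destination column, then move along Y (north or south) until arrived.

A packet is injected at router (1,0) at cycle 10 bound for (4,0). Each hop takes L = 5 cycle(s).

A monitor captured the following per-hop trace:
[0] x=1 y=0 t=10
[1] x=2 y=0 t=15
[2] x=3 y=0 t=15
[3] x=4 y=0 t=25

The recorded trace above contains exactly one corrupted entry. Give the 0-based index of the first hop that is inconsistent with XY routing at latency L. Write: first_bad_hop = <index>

[1] (+1,+0) / 5c ⇒ ok
[2] (+1,+0) / 0c ⇒ BAD: Δcyc=0≠L

first_bad_hop = 2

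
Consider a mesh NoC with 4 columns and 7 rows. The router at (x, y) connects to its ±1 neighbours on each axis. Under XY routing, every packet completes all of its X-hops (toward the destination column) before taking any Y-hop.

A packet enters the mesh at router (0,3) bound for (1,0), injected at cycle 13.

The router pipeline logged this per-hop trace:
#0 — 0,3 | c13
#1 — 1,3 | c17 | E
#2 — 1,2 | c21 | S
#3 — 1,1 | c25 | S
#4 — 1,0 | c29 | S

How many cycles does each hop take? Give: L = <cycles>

Between hops 0 and 1 the cycle counter advances 17 − 13 = 4.
One hop costs L cycles, so L = 4.

L = 4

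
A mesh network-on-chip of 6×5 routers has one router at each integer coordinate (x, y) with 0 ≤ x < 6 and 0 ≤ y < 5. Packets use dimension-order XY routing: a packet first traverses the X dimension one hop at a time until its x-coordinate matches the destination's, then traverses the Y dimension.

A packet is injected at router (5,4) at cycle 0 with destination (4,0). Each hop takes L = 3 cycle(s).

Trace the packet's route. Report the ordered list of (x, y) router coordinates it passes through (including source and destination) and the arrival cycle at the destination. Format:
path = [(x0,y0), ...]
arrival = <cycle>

path = [(5,4), (4,4), (4,3), (4,2), (4,1), (4,0)]
arrival = 15

[0] x=5 y=4 t=0
[1] x=4 y=4 t=3 →W
[2] x=4 y=3 t=6 →S
[3] x=4 y=2 t=9 →S
[4] x=4 y=1 t=12 →S
[5] x=4 y=0 t=15 →S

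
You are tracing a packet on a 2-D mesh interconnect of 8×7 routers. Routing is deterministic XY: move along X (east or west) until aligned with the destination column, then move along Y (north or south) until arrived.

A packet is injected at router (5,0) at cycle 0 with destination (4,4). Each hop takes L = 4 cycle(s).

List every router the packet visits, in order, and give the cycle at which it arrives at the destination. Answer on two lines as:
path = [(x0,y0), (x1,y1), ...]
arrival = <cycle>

path = [(5,0), (4,0), (4,1), (4,2), (4,3), (4,4)]
arrival = 20

t=0: at (5,0)
t=4: at (4,0) after W
t=8: at (4,1) after N
t=12: at (4,2) after N
t=16: at (4,3) after N
t=20: at (4,4) after N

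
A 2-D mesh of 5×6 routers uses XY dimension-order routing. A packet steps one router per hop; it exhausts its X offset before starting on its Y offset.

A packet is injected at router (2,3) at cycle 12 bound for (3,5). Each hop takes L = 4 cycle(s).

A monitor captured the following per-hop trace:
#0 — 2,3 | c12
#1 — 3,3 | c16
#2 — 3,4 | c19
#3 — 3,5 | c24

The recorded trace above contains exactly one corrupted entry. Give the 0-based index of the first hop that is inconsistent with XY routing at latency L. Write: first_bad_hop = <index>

[1] (+1,+0) / 4c ⇒ ok
[2] (+0,+1) / 3c ⇒ BAD: Δcyc=3≠L

first_bad_hop = 2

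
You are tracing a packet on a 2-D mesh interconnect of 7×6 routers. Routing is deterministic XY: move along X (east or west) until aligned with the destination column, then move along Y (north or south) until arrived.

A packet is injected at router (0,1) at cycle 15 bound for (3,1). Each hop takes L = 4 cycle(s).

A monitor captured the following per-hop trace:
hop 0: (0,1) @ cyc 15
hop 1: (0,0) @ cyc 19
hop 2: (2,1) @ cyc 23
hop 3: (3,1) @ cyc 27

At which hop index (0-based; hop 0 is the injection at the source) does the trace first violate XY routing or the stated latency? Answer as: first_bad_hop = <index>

check 1→ d=(0,-1) cyc+4: BAD: Y-move but x=0≠3

first_bad_hop = 1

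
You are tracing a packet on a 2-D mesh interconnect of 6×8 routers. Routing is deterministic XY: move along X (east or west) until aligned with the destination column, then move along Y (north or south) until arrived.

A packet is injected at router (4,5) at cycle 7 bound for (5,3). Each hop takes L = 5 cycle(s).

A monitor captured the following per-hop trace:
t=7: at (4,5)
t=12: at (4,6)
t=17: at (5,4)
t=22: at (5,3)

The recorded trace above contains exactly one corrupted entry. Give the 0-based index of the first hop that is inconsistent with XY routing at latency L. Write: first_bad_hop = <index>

first_bad_hop = 1

check 1→ d=(0,1) cyc+5: BAD: Y-move but x=4≠5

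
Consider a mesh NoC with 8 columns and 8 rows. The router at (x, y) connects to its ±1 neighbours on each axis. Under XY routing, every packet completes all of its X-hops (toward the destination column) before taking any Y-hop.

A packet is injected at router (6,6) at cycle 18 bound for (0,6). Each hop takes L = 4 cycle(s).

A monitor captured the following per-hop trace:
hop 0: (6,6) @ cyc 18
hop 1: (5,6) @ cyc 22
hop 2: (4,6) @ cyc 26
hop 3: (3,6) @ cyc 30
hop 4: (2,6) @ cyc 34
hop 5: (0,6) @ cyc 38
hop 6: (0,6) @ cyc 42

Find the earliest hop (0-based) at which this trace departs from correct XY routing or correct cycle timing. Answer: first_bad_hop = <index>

hop 1: step (-1,+0), +4 cyc — ok
hop 2: step (-1,+0), +4 cyc — ok
hop 3: step (-1,+0), +4 cyc — ok
hop 4: step (-1,+0), +4 cyc — ok
hop 5: step (-2,+0), +4 cyc — BAD: non-unit step

first_bad_hop = 5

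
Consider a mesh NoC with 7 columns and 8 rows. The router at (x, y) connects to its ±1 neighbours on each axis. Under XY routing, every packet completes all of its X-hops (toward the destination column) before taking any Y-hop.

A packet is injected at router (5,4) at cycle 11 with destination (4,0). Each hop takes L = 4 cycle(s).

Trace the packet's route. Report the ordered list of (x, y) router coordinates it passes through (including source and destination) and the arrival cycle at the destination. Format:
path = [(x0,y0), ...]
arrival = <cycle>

path = [(5,4), (4,4), (4,3), (4,2), (4,1), (4,0)]
arrival = 31

src (5,4)  cyc=11
W→(4,4)  cyc=15
S→(4,3)  cyc=19
S→(4,2)  cyc=23
S→(4,1)  cyc=27
S→(4,0)  cyc=31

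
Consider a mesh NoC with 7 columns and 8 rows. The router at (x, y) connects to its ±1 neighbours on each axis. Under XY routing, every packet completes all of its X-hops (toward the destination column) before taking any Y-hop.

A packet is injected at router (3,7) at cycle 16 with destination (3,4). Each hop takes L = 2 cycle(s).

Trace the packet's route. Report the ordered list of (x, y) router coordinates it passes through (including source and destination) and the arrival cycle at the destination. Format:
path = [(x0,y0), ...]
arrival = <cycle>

hop 0: (3,7) @ cyc 16
hop 1: (3,6) @ cyc 18  [S]
hop 2: (3,5) @ cyc 20  [S]
hop 3: (3,4) @ cyc 22  [S]

path = [(3,7), (3,6), (3,5), (3,4)]
arrival = 22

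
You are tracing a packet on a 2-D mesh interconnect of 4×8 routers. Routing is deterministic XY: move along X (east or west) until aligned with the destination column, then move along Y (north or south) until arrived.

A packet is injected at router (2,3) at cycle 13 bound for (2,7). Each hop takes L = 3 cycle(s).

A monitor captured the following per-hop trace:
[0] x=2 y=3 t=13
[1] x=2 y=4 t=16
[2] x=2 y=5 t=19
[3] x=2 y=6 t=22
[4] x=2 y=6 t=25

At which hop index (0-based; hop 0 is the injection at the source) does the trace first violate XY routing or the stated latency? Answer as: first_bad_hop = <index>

first_bad_hop = 4

hop 1: step (+0,+1), +3 cyc — ok
hop 2: step (+0,+1), +3 cyc — ok
hop 3: step (+0,+1), +3 cyc — ok
hop 4: step (+0,+0), +3 cyc — BAD: non-unit step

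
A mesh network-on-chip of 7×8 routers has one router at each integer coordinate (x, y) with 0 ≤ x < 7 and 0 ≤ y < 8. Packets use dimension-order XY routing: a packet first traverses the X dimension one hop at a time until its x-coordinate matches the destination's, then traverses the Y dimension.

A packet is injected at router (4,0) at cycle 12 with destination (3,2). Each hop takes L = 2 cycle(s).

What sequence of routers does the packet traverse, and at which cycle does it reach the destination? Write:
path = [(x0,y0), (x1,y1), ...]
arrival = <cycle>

path = [(4,0), (3,0), (3,1), (3,2)]
arrival = 18

  0. router=(4,0) cycle=12 (inject)
  1. router=(3,0) cycle=14 dir=W
  2. router=(3,1) cycle=16 dir=N
  3. router=(3,2) cycle=18 dir=N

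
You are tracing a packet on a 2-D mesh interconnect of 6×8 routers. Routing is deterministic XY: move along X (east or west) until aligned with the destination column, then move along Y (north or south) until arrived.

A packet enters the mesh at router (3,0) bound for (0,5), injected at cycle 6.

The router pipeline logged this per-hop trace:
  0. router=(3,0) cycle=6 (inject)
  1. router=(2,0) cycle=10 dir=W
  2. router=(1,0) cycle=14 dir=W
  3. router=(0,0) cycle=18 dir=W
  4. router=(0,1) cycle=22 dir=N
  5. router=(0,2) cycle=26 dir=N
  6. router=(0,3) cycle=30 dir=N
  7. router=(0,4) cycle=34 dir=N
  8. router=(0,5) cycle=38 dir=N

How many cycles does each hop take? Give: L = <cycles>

Δcyc across hop 0→1: 10 − 6 = 4.
Per-hop latency L = Δcyc = 4.

L = 4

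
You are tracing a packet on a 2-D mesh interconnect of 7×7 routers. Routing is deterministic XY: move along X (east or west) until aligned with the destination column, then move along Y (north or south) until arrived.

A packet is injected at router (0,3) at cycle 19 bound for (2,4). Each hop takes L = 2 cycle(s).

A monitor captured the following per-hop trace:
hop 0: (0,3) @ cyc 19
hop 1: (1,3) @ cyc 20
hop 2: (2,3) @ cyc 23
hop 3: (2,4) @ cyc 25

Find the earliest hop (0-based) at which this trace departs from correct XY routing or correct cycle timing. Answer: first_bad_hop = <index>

hop 1: step (+1,+0), +1 cyc — BAD: Δcyc=1≠L

first_bad_hop = 1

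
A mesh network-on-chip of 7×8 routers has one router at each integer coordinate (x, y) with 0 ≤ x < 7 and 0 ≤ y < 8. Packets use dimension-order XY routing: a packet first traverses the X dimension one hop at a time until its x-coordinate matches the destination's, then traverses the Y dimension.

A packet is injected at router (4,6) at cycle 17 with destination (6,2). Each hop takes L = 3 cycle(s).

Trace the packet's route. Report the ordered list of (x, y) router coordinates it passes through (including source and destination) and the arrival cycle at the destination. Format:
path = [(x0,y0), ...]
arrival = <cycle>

path = [(4,6), (5,6), (6,6), (6,5), (6,4), (6,3), (6,2)]
arrival = 35

t=17: at (4,6)
t=20: at (5,6) after E
t=23: at (6,6) after E
t=26: at (6,5) after S
t=29: at (6,4) after S
t=32: at (6,3) after S
t=35: at (6,2) after S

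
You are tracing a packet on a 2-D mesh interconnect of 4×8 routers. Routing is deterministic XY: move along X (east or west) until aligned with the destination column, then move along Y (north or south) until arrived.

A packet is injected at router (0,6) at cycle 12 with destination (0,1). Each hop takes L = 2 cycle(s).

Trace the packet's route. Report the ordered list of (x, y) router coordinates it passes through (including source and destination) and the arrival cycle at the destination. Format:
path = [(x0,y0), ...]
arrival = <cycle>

path = [(0,6), (0,5), (0,4), (0,3), (0,2), (0,1)]
arrival = 22

#0 — 0,6 | c12
#1 — 0,5 | c14 | S
#2 — 0,4 | c16 | S
#3 — 0,3 | c18 | S
#4 — 0,2 | c20 | S
#5 — 0,1 | c22 | S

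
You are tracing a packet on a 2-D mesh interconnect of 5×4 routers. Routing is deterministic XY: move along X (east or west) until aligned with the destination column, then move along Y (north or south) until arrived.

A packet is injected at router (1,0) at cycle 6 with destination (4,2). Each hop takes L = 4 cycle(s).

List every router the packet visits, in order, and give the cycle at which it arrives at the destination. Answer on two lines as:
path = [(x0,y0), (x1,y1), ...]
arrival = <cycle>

t=6: at (1,0)
t=10: at (2,0) after E
t=14: at (3,0) after E
t=18: at (4,0) after E
t=22: at (4,1) after N
t=26: at (4,2) after N

path = [(1,0), (2,0), (3,0), (4,0), (4,1), (4,2)]
arrival = 26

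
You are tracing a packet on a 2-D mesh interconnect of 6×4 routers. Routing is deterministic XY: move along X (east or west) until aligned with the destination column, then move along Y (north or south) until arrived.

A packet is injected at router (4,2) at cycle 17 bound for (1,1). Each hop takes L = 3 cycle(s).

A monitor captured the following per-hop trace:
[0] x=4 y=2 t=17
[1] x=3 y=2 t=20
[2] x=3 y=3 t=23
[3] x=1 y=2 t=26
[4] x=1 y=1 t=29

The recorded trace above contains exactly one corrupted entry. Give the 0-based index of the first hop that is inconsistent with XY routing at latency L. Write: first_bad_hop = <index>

first_bad_hop = 2

  1: Δx=-1 Δy=+0 Δt=3 [ok]
  2: Δx=+0 Δy=+1 Δt=3 [BAD: Y-move but x=3≠1]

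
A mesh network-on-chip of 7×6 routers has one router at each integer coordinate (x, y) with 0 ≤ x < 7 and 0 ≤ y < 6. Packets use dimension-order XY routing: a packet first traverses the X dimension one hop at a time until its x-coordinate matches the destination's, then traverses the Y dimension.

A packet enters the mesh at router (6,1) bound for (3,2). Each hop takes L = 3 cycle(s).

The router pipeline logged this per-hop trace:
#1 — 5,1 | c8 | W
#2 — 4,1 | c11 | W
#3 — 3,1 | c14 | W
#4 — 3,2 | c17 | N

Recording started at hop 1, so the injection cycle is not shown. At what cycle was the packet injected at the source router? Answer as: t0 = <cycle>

t0 = 5

The first recorded entry is hop 1 at cycle 8.
Therefore t0 = 8 − L = 5.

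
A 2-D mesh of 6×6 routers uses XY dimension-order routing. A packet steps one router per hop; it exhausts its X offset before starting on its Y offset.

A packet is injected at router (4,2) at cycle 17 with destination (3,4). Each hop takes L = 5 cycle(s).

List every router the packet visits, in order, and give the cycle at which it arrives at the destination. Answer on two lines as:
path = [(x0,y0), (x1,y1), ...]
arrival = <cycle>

src (4,2)  cyc=17
W→(3,2)  cyc=22
N→(3,3)  cyc=27
N→(3,4)  cyc=32

path = [(4,2), (3,2), (3,3), (3,4)]
arrival = 32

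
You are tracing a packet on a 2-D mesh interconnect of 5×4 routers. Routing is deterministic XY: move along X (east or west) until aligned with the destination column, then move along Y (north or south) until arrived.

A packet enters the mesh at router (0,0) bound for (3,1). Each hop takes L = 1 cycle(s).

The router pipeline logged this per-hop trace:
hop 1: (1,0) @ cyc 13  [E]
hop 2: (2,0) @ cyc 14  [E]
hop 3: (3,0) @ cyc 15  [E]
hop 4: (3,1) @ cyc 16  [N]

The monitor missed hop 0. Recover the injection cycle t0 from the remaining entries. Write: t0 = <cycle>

t0 = 12

The first recorded entry is hop 1 at cycle 13.
t0 = cyc[1] − L = 13 − 1 = 12.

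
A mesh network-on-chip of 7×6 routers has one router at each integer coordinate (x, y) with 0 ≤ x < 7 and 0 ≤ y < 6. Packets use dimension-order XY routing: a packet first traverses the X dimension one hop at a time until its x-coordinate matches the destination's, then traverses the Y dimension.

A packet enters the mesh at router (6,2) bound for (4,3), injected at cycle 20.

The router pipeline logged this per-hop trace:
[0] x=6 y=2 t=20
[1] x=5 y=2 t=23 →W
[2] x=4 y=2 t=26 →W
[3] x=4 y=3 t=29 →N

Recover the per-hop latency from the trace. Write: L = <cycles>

L = 3

From hop 0 (20) to hop 1 (23): +3 cycles.
Per-hop latency L = Δcyc = 3.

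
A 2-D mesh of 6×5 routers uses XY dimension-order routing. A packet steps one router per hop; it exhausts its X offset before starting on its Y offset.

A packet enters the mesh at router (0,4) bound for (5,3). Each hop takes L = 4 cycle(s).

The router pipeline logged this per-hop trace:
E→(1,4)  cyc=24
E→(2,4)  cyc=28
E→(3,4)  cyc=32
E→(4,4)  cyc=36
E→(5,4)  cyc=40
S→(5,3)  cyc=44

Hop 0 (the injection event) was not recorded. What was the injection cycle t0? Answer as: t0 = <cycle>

The first recorded entry is hop 1 at cycle 24.
Subtract one hop: t0 = 24 − 4 = 20.

t0 = 20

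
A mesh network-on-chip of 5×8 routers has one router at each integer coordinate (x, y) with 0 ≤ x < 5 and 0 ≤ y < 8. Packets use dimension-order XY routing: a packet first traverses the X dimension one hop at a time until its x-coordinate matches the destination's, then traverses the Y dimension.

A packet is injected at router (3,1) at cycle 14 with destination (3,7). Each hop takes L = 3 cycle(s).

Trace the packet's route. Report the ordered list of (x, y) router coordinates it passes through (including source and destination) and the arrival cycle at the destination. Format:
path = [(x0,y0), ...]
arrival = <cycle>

path = [(3,1), (3,2), (3,3), (3,4), (3,5), (3,6), (3,7)]
arrival = 32

[0] x=3 y=1 t=14
[1] x=3 y=2 t=17 →N
[2] x=3 y=3 t=20 →N
[3] x=3 y=4 t=23 →N
[4] x=3 y=5 t=26 →N
[5] x=3 y=6 t=29 →N
[6] x=3 y=7 t=32 →N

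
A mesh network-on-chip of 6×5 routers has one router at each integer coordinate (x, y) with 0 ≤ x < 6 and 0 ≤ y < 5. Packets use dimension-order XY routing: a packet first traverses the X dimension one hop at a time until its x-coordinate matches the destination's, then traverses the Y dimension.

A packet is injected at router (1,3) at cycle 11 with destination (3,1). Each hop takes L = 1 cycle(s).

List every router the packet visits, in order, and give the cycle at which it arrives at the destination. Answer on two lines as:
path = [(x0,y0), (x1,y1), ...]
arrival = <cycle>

  0. router=(1,3) cycle=11 (inject)
  1. router=(2,3) cycle=12 dir=E
  2. router=(3,3) cycle=13 dir=E
  3. router=(3,2) cycle=14 dir=S
  4. router=(3,1) cycle=15 dir=S

path = [(1,3), (2,3), (3,3), (3,2), (3,1)]
arrival = 15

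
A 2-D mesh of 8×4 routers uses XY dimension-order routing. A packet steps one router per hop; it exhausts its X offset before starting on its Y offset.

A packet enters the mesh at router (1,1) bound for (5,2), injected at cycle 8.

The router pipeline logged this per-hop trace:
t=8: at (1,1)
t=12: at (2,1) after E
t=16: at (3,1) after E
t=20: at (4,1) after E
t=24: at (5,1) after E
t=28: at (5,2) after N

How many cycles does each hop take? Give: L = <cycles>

L = 4

Δcyc across hop 0→1: 12 − 8 = 4.
One hop costs L cycles, so L = 4.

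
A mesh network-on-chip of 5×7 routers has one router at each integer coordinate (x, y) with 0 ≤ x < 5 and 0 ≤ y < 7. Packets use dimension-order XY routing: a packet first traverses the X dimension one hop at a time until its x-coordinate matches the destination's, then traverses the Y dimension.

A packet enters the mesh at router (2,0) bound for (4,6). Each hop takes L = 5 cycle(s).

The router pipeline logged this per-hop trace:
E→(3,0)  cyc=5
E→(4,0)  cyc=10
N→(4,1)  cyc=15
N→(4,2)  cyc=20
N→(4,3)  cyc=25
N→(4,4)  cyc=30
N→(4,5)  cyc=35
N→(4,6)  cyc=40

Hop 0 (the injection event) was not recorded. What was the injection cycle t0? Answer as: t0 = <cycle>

cyc[1] = 5 and cyc[k] = t0 + k·L for every k.
t0 = cyc[1] − L = 5 − 5 = 0.

t0 = 0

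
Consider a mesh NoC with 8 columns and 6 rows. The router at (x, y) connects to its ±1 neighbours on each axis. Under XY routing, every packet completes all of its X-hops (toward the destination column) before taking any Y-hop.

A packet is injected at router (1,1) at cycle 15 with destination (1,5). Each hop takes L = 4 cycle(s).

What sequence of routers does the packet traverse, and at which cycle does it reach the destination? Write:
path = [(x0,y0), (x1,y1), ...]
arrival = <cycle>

#0 — 1,1 | c15
#1 — 1,2 | c19 | N
#2 — 1,3 | c23 | N
#3 — 1,4 | c27 | N
#4 — 1,5 | c31 | N

path = [(1,1), (1,2), (1,3), (1,4), (1,5)]
arrival = 31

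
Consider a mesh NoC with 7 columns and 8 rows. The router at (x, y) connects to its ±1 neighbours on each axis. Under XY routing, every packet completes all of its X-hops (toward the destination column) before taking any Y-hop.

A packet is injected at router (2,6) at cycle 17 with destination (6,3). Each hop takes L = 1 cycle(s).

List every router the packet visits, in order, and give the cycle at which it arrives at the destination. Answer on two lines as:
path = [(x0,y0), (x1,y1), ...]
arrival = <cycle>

t=17: at (2,6)
t=18: at (3,6) after E
t=19: at (4,6) after E
t=20: at (5,6) after E
t=21: at (6,6) after E
t=22: at (6,5) after S
t=23: at (6,4) after S
t=24: at (6,3) after S

path = [(2,6), (3,6), (4,6), (5,6), (6,6), (6,5), (6,4), (6,3)]
arrival = 24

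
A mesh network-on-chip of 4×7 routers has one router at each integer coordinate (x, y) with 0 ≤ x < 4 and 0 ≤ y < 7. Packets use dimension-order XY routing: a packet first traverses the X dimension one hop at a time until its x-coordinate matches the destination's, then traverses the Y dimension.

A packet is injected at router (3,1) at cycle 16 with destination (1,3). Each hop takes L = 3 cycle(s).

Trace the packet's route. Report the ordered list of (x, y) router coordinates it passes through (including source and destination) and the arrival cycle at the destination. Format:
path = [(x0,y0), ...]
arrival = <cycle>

[0] x=3 y=1 t=16
[1] x=2 y=1 t=19 →W
[2] x=1 y=1 t=22 →W
[3] x=1 y=2 t=25 →N
[4] x=1 y=3 t=28 →N

path = [(3,1), (2,1), (1,1), (1,2), (1,3)]
arrival = 28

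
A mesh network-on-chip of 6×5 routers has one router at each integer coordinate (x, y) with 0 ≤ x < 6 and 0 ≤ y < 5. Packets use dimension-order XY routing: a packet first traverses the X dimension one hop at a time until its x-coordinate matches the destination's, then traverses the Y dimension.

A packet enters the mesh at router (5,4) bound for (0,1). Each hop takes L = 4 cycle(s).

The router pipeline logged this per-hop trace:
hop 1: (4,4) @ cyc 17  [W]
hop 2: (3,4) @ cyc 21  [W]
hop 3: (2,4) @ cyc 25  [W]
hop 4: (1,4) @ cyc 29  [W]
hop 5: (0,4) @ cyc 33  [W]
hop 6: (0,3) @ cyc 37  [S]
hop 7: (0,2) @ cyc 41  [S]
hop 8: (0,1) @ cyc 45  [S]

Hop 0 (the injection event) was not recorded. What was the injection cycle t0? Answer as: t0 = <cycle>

cyc[1] = 17 and cyc[k] = t0 + k·L for every k.
Subtract one hop: t0 = 17 − 4 = 13.

t0 = 13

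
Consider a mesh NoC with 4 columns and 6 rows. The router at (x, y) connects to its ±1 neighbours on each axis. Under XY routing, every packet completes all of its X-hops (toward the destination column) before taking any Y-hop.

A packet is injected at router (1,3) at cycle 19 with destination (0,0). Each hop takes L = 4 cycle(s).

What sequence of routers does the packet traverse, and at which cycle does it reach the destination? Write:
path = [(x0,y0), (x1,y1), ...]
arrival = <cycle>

t=19: at (1,3)
t=23: at (0,3) after W
t=27: at (0,2) after S
t=31: at (0,1) after S
t=35: at (0,0) after S

path = [(1,3), (0,3), (0,2), (0,1), (0,0)]
arrival = 35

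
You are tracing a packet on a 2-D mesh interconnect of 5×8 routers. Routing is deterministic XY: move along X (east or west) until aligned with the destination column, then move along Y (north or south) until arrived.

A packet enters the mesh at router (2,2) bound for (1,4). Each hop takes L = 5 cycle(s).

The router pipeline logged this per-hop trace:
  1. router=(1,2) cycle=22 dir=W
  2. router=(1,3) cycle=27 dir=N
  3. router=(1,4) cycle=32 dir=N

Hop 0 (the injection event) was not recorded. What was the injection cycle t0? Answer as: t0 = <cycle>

t0 = 17

At hop 1 the cycle is 22; in general cyc_k = t0 + kL.
So t0 = 22 − 1·5 = 17.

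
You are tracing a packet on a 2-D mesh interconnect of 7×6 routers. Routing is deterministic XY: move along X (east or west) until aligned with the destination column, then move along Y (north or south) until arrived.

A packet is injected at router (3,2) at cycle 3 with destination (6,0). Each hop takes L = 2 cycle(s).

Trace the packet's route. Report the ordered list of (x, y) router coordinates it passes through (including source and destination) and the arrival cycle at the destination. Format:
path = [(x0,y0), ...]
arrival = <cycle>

  0. router=(3,2) cycle=3 (inject)
  1. router=(4,2) cycle=5 dir=E
  2. router=(5,2) cycle=7 dir=E
  3. router=(6,2) cycle=9 dir=E
  4. router=(6,1) cycle=11 dir=S
  5. router=(6,0) cycle=13 dir=S

path = [(3,2), (4,2), (5,2), (6,2), (6,1), (6,0)]
arrival = 13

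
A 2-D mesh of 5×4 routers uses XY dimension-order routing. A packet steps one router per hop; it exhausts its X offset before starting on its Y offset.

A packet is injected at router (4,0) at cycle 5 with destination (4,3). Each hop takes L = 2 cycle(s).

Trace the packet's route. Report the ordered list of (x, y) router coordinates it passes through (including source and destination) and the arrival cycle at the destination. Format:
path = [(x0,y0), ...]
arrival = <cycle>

path = [(4,0), (4,1), (4,2), (4,3)]
arrival = 11

[0] x=4 y=0 t=5
[1] x=4 y=1 t=7 →N
[2] x=4 y=2 t=9 →N
[3] x=4 y=3 t=11 →N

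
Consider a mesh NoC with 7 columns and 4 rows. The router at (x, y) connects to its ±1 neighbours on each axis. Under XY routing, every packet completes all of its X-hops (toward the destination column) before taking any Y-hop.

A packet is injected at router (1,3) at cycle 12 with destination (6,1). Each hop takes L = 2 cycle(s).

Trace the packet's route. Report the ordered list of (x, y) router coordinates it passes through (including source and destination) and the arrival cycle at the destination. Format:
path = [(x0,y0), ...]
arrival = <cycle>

hop 0: (1,3) @ cyc 12
hop 1: (2,3) @ cyc 14  [E]
hop 2: (3,3) @ cyc 16  [E]
hop 3: (4,3) @ cyc 18  [E]
hop 4: (5,3) @ cyc 20  [E]
hop 5: (6,3) @ cyc 22  [E]
hop 6: (6,2) @ cyc 24  [S]
hop 7: (6,1) @ cyc 26  [S]

path = [(1,3), (2,3), (3,3), (4,3), (5,3), (6,3), (6,2), (6,1)]
arrival = 26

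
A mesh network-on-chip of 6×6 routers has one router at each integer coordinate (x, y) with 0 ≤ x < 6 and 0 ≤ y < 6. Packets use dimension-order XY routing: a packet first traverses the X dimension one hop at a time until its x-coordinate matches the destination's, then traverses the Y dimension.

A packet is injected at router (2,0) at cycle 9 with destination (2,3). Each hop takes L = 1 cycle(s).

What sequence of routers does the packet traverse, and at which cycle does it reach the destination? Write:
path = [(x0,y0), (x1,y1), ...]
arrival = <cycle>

path = [(2,0), (2,1), (2,2), (2,3)]
arrival = 12

t=9: at (2,0)
t=10: at (2,1) after N
t=11: at (2,2) after N
t=12: at (2,3) after N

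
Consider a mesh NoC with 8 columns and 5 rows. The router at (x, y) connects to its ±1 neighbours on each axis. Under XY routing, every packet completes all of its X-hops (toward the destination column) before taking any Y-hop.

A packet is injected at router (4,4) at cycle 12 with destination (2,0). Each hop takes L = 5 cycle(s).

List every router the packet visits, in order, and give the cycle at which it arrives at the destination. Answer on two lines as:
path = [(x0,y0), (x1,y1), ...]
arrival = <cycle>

path = [(4,4), (3,4), (2,4), (2,3), (2,2), (2,1), (2,0)]
arrival = 42

hop 0: (4,4) @ cyc 12
hop 1: (3,4) @ cyc 17  [W]
hop 2: (2,4) @ cyc 22  [W]
hop 3: (2,3) @ cyc 27  [S]
hop 4: (2,2) @ cyc 32  [S]
hop 5: (2,1) @ cyc 37  [S]
hop 6: (2,0) @ cyc 42  [S]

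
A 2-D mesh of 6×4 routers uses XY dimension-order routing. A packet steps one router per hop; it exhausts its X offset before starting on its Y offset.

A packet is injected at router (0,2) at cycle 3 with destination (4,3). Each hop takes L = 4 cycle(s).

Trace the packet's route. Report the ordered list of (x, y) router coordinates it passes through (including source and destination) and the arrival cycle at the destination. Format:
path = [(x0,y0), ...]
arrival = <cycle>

  0. router=(0,2) cycle=3 (inject)
  1. router=(1,2) cycle=7 dir=E
  2. router=(2,2) cycle=11 dir=E
  3. router=(3,2) cycle=15 dir=E
  4. router=(4,2) cycle=19 dir=E
  5. router=(4,3) cycle=23 dir=N

path = [(0,2), (1,2), (2,2), (3,2), (4,2), (4,3)]
arrival = 23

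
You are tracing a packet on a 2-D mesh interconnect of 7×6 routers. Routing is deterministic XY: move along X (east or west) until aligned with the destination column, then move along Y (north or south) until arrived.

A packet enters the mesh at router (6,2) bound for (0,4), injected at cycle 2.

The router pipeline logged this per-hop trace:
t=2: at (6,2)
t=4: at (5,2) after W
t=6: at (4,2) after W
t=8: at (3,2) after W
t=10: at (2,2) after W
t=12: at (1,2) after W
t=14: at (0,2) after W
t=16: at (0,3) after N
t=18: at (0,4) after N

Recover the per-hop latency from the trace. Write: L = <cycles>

L = 2

Between hops 0 and 1 the cycle counter advances 4 − 2 = 2.
One hop costs L cycles, so L = 2.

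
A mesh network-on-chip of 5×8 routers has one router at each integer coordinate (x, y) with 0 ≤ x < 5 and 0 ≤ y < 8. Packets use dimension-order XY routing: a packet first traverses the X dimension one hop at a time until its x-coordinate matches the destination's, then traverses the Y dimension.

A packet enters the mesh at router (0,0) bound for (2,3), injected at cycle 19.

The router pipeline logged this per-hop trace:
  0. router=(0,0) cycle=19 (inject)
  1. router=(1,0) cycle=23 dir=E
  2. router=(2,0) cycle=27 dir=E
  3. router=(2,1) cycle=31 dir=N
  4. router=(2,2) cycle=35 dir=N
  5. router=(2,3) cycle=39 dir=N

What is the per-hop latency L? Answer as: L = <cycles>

L = 4

cyc[1] − cyc[0] = 23 − 19 = 4.
Each hop adds L, hence L = 4.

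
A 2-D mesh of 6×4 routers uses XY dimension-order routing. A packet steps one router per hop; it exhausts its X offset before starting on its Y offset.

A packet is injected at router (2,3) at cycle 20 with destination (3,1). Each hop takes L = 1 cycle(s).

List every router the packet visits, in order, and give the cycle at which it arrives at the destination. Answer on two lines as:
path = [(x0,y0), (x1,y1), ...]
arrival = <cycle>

path = [(2,3), (3,3), (3,2), (3,1)]
arrival = 23

[0] x=2 y=3 t=20
[1] x=3 y=3 t=21 →E
[2] x=3 y=2 t=22 →S
[3] x=3 y=1 t=23 →S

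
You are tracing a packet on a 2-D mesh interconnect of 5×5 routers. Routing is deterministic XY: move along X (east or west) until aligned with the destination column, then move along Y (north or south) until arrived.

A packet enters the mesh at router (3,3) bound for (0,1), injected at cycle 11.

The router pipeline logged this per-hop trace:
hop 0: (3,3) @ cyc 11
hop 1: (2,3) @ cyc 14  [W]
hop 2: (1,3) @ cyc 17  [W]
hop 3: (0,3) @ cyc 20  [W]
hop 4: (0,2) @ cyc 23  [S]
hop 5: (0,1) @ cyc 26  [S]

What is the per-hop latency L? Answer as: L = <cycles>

L = 3

Between hops 0 and 1 the cycle counter advances 14 − 11 = 3.
One hop costs L cycles, so L = 3.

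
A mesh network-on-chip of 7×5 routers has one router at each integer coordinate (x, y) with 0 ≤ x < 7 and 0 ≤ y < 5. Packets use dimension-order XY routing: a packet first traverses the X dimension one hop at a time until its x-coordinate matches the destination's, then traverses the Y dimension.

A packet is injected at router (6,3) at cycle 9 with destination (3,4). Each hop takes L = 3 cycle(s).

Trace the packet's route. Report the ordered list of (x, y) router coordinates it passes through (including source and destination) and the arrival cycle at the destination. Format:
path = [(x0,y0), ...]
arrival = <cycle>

path = [(6,3), (5,3), (4,3), (3,3), (3,4)]
arrival = 21

[0] x=6 y=3 t=9
[1] x=5 y=3 t=12 →W
[2] x=4 y=3 t=15 →W
[3] x=3 y=3 t=18 →W
[4] x=3 y=4 t=21 →N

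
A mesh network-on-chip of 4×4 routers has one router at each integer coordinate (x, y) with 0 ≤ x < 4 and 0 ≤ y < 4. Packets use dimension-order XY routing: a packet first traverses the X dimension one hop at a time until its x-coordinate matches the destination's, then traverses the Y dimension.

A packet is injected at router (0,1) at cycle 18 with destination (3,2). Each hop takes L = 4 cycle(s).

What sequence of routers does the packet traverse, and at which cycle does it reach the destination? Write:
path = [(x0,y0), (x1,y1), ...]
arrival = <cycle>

#0 — 0,1 | c18
#1 — 1,1 | c22 | E
#2 — 2,1 | c26 | E
#3 — 3,1 | c30 | E
#4 — 3,2 | c34 | N

path = [(0,1), (1,1), (2,1), (3,1), (3,2)]
arrival = 34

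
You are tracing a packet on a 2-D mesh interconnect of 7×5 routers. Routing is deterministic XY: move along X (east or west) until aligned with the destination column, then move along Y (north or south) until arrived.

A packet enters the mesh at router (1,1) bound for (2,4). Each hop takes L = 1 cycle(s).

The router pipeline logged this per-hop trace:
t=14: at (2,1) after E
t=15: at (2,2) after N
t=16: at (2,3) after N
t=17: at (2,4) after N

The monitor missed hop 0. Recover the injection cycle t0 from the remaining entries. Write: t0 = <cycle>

cyc[1] = 14 and cyc[k] = t0 + k·L for every k.
So t0 = 14 − 1·1 = 13.

t0 = 13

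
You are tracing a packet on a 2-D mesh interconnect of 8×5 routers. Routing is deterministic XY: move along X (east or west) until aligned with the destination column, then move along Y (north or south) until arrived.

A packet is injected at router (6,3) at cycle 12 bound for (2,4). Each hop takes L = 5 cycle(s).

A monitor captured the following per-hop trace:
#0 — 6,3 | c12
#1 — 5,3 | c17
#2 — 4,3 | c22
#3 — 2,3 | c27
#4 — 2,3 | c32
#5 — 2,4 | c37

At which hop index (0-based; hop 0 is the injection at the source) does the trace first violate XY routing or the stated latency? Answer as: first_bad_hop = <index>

check 1→ d=(-1,0) cyc+5: ok
check 2→ d=(-1,0) cyc+5: ok
check 3→ d=(-2,0) cyc+5: BAD: non-unit step

first_bad_hop = 3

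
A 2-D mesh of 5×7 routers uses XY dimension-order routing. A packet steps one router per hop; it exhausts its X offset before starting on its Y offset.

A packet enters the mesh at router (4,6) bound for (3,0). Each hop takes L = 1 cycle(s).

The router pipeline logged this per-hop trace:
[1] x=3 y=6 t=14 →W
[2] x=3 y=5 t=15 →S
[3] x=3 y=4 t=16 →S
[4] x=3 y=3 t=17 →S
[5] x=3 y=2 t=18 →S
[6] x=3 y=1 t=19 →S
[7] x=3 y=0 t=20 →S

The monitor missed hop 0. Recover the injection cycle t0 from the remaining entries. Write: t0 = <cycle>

t0 = 13

cyc[1] = 14 and cyc[k] = t0 + k·L for every k.
t0 = cyc[1] − L = 14 − 1 = 13.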